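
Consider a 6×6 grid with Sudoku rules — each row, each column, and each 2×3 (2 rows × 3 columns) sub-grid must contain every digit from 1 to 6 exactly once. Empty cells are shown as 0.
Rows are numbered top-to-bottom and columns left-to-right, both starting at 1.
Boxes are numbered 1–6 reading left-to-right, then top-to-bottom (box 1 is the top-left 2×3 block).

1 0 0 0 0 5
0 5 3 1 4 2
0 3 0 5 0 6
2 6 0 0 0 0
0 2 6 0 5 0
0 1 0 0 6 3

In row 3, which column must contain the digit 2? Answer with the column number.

Consider where 2 can go in row 3.
R3C1 is out (column 1 already has a 2).
R3C3 is out (box 3 already has a 2).
So the only cell in row 3 that can hold 2 is R3C5.
That is column 5.

5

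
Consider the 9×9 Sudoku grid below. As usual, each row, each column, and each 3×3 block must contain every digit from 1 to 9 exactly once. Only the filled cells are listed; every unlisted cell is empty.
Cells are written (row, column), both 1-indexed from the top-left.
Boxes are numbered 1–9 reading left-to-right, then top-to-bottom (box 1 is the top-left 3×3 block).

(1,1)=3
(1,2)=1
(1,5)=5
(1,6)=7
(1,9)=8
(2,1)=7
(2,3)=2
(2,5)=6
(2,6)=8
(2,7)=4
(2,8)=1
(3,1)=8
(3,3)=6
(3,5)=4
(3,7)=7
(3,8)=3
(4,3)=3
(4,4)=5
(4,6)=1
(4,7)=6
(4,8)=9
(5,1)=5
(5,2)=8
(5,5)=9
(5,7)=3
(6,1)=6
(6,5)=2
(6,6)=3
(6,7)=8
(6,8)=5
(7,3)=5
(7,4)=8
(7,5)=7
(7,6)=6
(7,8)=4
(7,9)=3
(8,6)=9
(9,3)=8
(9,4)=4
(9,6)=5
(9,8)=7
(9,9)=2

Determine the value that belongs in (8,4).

Cell (8,4) itself could take any of {1, 2, 3} by direct elimination.
Consider where 2 can go in box 8.
(8,5) is out (column 5 already has a 2).
(9,5) is out (row 9 already has a 2).
So the only cell in box 8 that can hold 2 is (8,4).
Therefore (8,4) = 2.

2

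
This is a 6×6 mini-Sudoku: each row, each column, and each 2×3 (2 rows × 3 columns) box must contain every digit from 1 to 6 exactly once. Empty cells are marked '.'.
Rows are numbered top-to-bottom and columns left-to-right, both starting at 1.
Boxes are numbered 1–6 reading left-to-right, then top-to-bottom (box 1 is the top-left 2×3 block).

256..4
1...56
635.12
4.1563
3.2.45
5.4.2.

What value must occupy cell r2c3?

3

Row 2 already contains {1, 5, 6}.
Column 3 already contains {1, 2, 4, 5, 6}.
Its 2×3 block (box 1) already contains {1, 2, 5, 6}.
The only value from 1–6 not eliminated is 3, so r2c3 = 3.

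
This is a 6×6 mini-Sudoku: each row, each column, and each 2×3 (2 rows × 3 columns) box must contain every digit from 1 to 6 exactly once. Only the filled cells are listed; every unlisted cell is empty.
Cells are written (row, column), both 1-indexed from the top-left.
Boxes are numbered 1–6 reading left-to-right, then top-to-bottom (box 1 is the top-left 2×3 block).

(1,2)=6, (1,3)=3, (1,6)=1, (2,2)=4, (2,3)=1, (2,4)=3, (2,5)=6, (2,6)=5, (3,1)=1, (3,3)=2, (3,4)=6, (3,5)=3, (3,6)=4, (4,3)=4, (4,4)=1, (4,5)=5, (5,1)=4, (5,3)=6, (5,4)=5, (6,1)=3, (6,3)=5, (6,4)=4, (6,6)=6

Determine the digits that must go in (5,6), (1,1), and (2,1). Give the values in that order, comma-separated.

For (5,6):
  Consider where 3 can go in column 6.
  (4,6) is out (box 4 already has a 3).
  So the only cell in column 6 that can hold 3 is (5,6).
  So (5,6) = 3.
For (1,1):
  Consider where 5 can go in column 1.
  (2,1) is out (row 2 already has a 5).
  (4,1) is out (row 4 already has a 5).
  So the only cell in column 1 that can hold 5 is (1,1).
  So (1,1) = 5.
For (2,1):
  Row 2 already contains {1, 3, 4, 5, 6}.
  Column 1 already contains {1, 3, 4}.
  Its 2×3 block (box 1) already contains {1, 3, 4, 6}.
  The only value from 1–6 not eliminated is 2, so (2,1) = 2.

3,5,2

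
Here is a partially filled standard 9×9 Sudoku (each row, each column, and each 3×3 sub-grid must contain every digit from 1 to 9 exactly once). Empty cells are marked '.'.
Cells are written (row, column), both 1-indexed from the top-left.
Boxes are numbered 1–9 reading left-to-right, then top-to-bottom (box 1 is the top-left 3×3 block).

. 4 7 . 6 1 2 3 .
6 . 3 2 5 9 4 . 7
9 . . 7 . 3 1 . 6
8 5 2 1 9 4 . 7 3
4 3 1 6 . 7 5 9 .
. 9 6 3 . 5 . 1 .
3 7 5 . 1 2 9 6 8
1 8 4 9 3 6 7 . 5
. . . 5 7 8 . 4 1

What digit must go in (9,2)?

Cell (9,2) itself could take any of {2, 6} by direct elimination.
Consider where 6 can go in box 7.
(9,1) is out (column 1 already has a 6).
(9,3) is out (column 3 already has a 6).
So the only cell in box 7 that can hold 6 is (9,2).
Therefore (9,2) = 6.

6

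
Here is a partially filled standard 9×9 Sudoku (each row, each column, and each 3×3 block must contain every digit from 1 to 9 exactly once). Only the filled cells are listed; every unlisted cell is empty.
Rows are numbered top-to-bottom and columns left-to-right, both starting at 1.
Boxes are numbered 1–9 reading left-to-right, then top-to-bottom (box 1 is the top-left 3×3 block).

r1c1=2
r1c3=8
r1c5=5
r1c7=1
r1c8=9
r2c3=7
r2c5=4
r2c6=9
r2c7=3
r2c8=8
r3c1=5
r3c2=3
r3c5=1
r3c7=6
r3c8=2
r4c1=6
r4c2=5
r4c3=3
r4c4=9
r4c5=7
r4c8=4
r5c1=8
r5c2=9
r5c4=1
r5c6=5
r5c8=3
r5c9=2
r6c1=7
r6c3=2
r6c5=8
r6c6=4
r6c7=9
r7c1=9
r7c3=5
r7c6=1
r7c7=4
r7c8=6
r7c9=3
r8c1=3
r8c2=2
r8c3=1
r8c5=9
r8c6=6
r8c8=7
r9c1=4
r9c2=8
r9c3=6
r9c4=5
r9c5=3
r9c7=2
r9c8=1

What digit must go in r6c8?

Row 6 already contains {2, 4, 7, 8, 9}.
Column 8 already contains {1, 2, 3, 4, 6, 7, 8, 9}.
Its 3×3 block (box 6) already contains {2, 3, 4, 9}.
The only value from 1–9 not eliminated is 5, so r6c8 = 5.

5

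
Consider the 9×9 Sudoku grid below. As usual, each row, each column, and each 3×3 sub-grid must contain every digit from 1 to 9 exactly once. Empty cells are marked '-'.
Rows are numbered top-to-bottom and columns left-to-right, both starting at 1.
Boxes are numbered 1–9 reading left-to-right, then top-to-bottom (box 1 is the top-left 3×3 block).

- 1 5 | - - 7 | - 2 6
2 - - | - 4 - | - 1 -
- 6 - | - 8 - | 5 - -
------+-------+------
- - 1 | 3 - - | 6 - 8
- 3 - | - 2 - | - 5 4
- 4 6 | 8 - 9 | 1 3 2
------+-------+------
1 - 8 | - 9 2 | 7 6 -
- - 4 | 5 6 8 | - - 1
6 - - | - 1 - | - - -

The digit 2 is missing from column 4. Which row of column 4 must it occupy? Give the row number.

Consider where 2 can go in column 4.
r1c4 is out (row 1 already has a 2).
r2c4 is out (row 2 already has a 2).
r5c4 is out (row 5 already has a 2).
r7c4 is out (row 7 already has a 2).
r9c4 is out (box 8 already has a 2).
So the only cell in column 4 that can hold 2 is r3c4.
That is row 3.

3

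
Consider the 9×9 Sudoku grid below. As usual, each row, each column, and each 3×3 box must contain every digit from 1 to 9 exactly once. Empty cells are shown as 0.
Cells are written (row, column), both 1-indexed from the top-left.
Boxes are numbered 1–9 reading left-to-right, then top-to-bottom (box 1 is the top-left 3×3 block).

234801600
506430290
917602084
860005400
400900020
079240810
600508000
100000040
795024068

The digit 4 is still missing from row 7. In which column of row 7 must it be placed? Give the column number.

Consider where 4 can go in row 7.
(7,3) is out (column 3 already has a 4).
(7,5) is out (column 5 already has a 4).
(7,7) is out (column 7 already has a 4).
(7,8) is out (column 8 already has a 4).
(7,9) is out (column 9 already has a 4).
So the only cell in row 7 that can hold 4 is (7,2).
That is column 2.

2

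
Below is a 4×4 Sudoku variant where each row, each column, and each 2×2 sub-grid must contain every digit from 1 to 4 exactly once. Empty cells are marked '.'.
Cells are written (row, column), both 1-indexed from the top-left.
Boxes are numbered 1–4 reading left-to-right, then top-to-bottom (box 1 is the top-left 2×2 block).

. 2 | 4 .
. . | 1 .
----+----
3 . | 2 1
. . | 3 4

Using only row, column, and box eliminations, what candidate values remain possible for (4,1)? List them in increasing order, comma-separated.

1,2

Row 4 already contains {3, 4}.
Column 1 already contains {3}.
Its 2×2 block (box 3) already contains {3}.
Removing those from 1–4 leaves {1, 2} as the candidates for (4,1).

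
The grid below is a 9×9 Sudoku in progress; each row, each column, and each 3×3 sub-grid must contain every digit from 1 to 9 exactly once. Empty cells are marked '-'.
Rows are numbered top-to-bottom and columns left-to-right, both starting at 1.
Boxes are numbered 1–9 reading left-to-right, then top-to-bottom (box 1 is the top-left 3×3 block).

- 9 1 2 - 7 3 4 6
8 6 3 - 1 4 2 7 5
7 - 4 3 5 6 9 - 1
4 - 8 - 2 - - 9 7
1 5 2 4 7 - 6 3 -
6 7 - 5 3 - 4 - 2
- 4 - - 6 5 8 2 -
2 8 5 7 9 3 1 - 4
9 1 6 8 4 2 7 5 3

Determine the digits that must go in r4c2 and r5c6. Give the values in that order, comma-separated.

3,9

For r4c2:
  Row 4 already contains {2, 4, 7, 8, 9}.
  Column 2 already contains {1, 4, 5, 6, 7, 8, 9}.
  Its 3×3 block (box 4) already contains {1, 2, 4, 5, 6, 7, 8}.
  The only value from 1–9 not eliminated is 3, so r4c2 = 3.
For r5c6:
  Consider where 9 can go in row 5.
  r5c9 is out (box 6 already has a 9).
  So the only cell in row 5 that can hold 9 is r5c6.
  So r5c6 = 9.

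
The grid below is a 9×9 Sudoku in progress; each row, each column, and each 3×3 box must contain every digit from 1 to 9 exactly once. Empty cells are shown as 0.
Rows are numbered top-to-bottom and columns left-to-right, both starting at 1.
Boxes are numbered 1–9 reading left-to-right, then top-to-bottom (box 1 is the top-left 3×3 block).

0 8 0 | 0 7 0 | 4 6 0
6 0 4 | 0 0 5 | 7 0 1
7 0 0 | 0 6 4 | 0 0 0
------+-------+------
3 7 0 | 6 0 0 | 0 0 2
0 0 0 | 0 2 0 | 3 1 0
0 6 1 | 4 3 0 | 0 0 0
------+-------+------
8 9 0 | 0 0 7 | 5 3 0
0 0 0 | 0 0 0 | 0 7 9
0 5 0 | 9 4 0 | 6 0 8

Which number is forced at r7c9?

4

Row 7 already contains {3, 5, 7, 8, 9}.
Column 9 already contains {1, 2, 8, 9}.
Its 3×3 block (box 9) already contains {3, 5, 6, 7, 8, 9}.
The only value from 1–9 not eliminated is 4, so r7c9 = 4.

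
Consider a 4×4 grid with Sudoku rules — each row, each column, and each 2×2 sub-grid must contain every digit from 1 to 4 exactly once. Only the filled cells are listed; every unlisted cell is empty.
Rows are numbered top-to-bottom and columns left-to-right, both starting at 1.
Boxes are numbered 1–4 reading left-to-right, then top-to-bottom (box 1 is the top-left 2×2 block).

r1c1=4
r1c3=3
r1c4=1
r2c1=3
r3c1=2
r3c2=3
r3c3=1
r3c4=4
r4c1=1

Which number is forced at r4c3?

2

Row 4 already contains {1}.
Column 3 already contains {1, 3}.
Its 2×2 block (box 4) already contains {1, 4}.
The only value from 1–4 not eliminated is 2, so r4c3 = 2.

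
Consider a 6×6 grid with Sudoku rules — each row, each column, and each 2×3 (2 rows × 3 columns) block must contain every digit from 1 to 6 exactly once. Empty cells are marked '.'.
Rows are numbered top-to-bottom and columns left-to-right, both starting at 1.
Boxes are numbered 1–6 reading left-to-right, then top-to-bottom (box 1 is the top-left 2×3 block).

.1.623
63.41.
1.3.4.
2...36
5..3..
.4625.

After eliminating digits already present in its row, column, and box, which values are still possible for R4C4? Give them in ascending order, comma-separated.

1,5

Row 4 already contains {2, 3, 6}.
Column 4 already contains {2, 3, 4, 6}.
Its 2×3 block (box 4) already contains {3, 4, 6}.
Removing those from 1–6 leaves {1, 5} as the candidates for R4C4.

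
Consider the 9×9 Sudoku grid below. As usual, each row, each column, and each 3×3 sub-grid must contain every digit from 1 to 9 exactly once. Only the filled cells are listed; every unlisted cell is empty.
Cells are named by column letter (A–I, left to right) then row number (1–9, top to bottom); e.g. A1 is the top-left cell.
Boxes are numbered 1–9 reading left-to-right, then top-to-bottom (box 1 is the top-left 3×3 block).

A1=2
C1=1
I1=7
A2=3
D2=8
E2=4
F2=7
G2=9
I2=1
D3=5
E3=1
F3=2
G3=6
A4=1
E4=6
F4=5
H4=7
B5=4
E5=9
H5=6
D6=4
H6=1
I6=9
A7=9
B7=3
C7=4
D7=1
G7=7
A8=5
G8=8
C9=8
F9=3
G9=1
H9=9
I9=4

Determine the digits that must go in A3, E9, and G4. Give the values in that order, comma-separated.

For A3:
  Consider where 4 can go in column A.
  A5 is out (row 5 already has a 4).
  A6 is out (row 6 already has a 4).
  A9 is out (row 9 already has a 4).
  So the only cell in column A that can hold 4 is A3.
  So A3 = 4.
For E9:
  Consider where 5 can go in row 9.
  A9 is out (column A already has a 5).
  B9 is out (box 7 already has a 5).
  D9 is out (column D already has a 5).
  So the only cell in row 9 that can hold 5 is E9.
  So E9 = 5.
For G4:
  Consider where 4 can go in row 4.
  B4 is out (column B already has a 4).
  C4 is out (column C already has a 4).
  D4 is out (column D already has a 4).
  I4 is out (column I already has a 4).
  So the only cell in row 4 that can hold 4 is G4.
  So G4 = 4.

4,5,4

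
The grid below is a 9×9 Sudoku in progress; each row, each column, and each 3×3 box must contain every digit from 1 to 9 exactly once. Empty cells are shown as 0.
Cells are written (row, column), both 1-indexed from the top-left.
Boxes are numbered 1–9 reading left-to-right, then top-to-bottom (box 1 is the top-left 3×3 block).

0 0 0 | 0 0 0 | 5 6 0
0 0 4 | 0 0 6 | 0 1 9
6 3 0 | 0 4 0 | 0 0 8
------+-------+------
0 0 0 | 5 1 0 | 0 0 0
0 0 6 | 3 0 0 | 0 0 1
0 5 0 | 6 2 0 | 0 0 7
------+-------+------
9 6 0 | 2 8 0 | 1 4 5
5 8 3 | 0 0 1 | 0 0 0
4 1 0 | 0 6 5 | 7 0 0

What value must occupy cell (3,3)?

Cell (3,3) itself could take any of {1, 2, 5, 7, 9} by direct elimination.
Consider where 5 can go in box 1.
(1,1) is out (row 1 already has a 5).
(1,2) is out (row 1 already has a 5).
(1,3) is out (row 1 already has a 5).
(2,1) is out (column 1 already has a 5).
(2,2) is out (column 2 already has a 5).
So the only cell in box 1 that can hold 5 is (3,3).
Therefore (3,3) = 5.

5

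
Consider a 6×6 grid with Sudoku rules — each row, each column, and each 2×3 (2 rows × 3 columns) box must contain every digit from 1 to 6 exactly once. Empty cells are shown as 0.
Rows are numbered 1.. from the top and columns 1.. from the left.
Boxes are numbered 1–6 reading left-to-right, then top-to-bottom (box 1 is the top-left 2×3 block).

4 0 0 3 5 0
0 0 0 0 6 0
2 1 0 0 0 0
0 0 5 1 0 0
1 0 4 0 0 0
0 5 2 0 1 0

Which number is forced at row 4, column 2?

4

Cell row 4, column 2 itself could take any of {3, 4, 6} by direct elimination.
Consider where 4 can go in column 2.
row 1, column 2 is out (row 1 already has a 4).
row 2, column 2 is out (box 1 already has a 4).
row 5, column 2 is out (row 5 already has a 4).
So the only cell in column 2 that can hold 4 is row 4, column 2.
Therefore row 4, column 2 = 4.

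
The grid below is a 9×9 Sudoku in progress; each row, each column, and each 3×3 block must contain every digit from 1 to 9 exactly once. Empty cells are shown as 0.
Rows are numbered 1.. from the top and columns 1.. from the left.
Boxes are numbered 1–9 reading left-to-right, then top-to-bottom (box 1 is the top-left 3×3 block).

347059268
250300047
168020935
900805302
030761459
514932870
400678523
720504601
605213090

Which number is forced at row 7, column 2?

Row 7 already contains {2, 3, 4, 5, 6, 7, 8}.
Column 2 already contains {1, 2, 3, 4, 5, 6}.
Its 3×3 block (box 7) already contains {2, 4, 5, 6, 7}.
The only value from 1–9 not eliminated is 9, so row 7, column 2 = 9.

9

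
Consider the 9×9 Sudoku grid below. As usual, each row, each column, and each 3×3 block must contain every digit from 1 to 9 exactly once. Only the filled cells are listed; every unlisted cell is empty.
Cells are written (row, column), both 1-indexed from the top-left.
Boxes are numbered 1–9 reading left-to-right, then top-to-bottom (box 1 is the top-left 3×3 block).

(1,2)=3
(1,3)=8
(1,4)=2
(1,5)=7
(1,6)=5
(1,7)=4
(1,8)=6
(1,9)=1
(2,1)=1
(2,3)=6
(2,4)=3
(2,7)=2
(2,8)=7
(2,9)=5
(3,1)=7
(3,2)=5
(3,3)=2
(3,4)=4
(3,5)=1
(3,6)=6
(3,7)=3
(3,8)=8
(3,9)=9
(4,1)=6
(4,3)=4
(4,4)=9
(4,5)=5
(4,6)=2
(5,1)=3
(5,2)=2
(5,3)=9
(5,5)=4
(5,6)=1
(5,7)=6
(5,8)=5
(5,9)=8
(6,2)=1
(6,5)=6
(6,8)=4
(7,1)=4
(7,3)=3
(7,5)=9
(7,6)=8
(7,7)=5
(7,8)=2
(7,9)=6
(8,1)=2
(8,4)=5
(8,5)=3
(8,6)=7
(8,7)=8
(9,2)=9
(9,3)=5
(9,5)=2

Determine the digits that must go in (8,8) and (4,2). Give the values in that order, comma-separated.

For (8,8):
  Consider where 9 can go in column 8.
  (4,8) is out (row 4 already has a 9).
  (9,8) is out (row 9 already has a 9).
  So the only cell in column 8 that can hold 9 is (8,8).
  So (8,8) = 9.
For (4,2):
  Consider where 8 can go in row 4.
  (4,7) is out (column 7 already has a 8).
  (4,8) is out (column 8 already has a 8).
  (4,9) is out (column 9 already has a 8).
  So the only cell in row 4 that can hold 8 is (4,2).
  So (4,2) = 8.

9,8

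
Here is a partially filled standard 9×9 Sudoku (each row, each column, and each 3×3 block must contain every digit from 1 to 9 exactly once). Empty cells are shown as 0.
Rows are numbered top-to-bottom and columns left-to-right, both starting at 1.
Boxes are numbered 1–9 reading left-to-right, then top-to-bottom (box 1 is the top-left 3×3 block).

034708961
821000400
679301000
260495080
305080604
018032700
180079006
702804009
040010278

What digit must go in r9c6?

Cell r9c6 itself could take any of {3, 6} by direct elimination.
Consider where 3 can go in column 6.
r2c6 is out (box 2 already has a 3).
r5c6 is out (row 5 already has a 3).
So the only cell in column 6 that can hold 3 is r9c6.
Therefore r9c6 = 3.

3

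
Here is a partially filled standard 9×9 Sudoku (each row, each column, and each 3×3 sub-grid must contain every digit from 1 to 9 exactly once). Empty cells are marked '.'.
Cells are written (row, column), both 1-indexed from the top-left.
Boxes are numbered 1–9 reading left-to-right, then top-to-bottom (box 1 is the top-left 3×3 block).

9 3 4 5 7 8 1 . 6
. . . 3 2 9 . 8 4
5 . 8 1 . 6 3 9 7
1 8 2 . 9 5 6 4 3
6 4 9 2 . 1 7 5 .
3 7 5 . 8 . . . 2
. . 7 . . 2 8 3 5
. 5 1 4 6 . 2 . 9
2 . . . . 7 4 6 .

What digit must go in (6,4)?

Row 6 already contains {2, 3, 5, 7, 8}.
Column 4 already contains {1, 2, 3, 4, 5}.
Its 3×3 block (box 5) already contains {1, 2, 5, 8, 9}.
The only value from 1–9 not eliminated is 6, so (6,4) = 6.

6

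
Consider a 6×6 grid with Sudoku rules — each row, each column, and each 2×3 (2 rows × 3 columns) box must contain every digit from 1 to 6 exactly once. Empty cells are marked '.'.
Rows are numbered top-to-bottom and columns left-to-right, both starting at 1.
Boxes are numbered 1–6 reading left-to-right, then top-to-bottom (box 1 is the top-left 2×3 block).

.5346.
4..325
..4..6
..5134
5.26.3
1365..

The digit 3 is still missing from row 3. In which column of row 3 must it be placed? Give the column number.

Consider where 3 can go in row 3.
r3c2 is out (column 2 already has a 3).
r3c4 is out (column 4 already has a 3).
r3c5 is out (column 5 already has a 3).
So the only cell in row 3 that can hold 3 is r3c1.
That is column 1.

1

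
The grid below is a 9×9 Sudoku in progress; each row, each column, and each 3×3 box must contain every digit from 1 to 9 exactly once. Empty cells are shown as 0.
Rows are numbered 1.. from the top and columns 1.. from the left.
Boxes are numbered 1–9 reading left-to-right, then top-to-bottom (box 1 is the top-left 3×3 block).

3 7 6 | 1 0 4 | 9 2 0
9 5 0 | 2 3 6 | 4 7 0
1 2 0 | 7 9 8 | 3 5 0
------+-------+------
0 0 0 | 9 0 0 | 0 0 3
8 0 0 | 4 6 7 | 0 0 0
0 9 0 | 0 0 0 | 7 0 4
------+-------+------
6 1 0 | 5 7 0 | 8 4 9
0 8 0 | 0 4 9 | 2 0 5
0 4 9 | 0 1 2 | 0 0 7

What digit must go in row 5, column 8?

9

Cell row 5, column 8 itself could take any of {1, 9} by direct elimination.
Consider where 9 can go in row 5.
row 5, column 2 is out (column 2 already has a 9).
row 5, column 3 is out (column 3 already has a 9).
row 5, column 7 is out (column 7 already has a 9).
row 5, column 9 is out (column 9 already has a 9).
So the only cell in row 5 that can hold 9 is row 5, column 8.
Therefore row 5, column 8 = 9.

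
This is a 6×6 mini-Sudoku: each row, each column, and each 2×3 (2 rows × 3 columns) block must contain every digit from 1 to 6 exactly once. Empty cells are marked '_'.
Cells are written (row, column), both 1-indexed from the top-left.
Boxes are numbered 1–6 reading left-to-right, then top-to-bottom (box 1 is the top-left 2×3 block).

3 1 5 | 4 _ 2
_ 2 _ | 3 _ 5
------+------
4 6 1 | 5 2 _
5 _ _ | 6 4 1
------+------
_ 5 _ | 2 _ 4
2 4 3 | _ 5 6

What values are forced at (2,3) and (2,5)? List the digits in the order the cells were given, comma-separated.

For (2,3):
  Consider where 4 can go in row 2.
  (2,1) is out (column 1 already has a 4).
  (2,5) is out (column 5 already has a 4).
  So the only cell in row 2 that can hold 4 is (2,3).
  So (2,3) = 4.
For (2,5):
  Consider where 1 can go in row 2.
  (2,1) is out (box 1 already has a 1).
  (2,3) is out (column 3 already has a 1).
  So the only cell in row 2 that can hold 1 is (2,5).
  So (2,5) = 1.

4,1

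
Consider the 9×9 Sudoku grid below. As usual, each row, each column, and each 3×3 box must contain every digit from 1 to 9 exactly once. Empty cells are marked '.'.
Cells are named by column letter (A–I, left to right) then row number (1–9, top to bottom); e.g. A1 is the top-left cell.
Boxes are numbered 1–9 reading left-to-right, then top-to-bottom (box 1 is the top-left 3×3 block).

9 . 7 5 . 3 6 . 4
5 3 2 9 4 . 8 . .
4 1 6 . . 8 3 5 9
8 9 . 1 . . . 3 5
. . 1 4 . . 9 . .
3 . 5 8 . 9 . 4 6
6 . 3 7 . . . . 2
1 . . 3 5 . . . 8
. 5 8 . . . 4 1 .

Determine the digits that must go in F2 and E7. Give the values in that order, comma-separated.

For F2:
  Consider where 6 can go in row 2.
  H2 is out (box 3 already has a 6).
  I2 is out (column I already has a 6).
  So the only cell in row 2 that can hold 6 is F2.
  So F2 = 6.
For E7:
  Consider where 8 can go in box 8.
  F7 is out (column F already has a 8).
  F8 is out (row 8 already has a 8).
  D9 is out (row 9 already has a 8).
  E9 is out (row 9 already has a 8).
  F9 is out (row 9 already has a 8).
  So the only cell in box 8 that can hold 8 is E7.
  So E7 = 8.

6,8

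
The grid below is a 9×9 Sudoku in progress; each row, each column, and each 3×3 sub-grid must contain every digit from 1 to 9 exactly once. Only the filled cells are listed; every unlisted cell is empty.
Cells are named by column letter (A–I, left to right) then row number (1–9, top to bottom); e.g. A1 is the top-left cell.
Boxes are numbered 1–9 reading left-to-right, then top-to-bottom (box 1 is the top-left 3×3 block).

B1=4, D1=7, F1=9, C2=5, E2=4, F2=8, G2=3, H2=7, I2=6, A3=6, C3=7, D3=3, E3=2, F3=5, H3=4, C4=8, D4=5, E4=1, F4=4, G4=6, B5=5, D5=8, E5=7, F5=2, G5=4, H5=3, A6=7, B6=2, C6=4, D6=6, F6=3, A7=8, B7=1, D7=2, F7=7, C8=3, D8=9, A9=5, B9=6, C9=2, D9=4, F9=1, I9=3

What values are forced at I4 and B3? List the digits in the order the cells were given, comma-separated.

For I4:
  Consider where 7 can go in row 4.
  A4 is out (column A already has a 7).
  B4 is out (box 4 already has a 7).
  H4 is out (column H already has a 7).
  So the only cell in row 4 that can hold 7 is I4.
  So I4 = 7.
For B3:
  Consider where 8 can go in box 1.
  A1 is out (column A already has a 8).
  C1 is out (column C already has a 8).
  A2 is out (row 2 already has a 8).
  B2 is out (row 2 already has a 8).
  So the only cell in box 1 that can hold 8 is B3.
  So B3 = 8.

7,8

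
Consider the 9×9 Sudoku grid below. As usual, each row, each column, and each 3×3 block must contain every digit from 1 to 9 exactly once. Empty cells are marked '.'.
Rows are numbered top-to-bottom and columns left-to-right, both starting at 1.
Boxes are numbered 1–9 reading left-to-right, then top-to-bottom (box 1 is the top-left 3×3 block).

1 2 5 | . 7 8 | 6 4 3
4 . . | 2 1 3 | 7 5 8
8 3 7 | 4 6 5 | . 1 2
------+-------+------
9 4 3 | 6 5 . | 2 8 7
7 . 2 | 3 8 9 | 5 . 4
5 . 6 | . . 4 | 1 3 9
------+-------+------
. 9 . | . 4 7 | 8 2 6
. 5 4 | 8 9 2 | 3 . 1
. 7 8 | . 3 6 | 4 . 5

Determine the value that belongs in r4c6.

Row 4 already contains {2, 3, 4, 5, 6, 7, 8, 9}.
Column 6 already contains {2, 3, 4, 5, 6, 7, 8, 9}.
Its 3×3 block (box 5) already contains {3, 4, 5, 6, 8, 9}.
The only value from 1–9 not eliminated is 1, so r4c6 = 1.

1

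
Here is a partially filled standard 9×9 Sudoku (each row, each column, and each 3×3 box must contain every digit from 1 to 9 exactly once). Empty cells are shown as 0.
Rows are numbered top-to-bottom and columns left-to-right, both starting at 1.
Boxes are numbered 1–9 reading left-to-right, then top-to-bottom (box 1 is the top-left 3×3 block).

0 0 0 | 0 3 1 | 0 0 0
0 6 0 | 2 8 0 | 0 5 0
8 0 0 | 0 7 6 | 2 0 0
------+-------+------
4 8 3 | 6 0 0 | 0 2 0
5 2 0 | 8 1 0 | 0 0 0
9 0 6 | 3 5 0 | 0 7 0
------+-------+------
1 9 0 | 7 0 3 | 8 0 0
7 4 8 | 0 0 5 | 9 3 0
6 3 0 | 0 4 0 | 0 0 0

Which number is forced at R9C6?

8

Cell R9C6 itself could take any of {2, 8, 9} by direct elimination.
Consider where 8 can go in column 6.
R2C6 is out (row 2 already has a 8).
R4C6 is out (row 4 already has a 8).
R5C6 is out (row 5 already has a 8).
R6C6 is out (box 5 already has a 8).
So the only cell in column 6 that can hold 8 is R9C6.
Therefore R9C6 = 8.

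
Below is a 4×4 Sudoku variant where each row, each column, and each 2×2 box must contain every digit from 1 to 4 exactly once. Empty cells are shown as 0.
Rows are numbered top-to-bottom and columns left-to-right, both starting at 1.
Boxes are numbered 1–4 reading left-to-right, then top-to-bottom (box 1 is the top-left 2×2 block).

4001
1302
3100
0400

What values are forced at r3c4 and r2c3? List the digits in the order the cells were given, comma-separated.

4,4

For r3c4:
  Row 3 already contains {1, 3}.
  Column 4 already contains {1, 2}.
  Its 2×2 block (box 4) already contains {}.
  The only value from 1–4 not eliminated is 4, so r3c4 = 4.
For r2c3:
  Row 2 already contains {1, 2, 3}.
  Column 3 already contains {}.
  Its 2×2 block (box 2) already contains {1, 2}.
  The only value from 1–4 not eliminated is 4, so r2c3 = 4.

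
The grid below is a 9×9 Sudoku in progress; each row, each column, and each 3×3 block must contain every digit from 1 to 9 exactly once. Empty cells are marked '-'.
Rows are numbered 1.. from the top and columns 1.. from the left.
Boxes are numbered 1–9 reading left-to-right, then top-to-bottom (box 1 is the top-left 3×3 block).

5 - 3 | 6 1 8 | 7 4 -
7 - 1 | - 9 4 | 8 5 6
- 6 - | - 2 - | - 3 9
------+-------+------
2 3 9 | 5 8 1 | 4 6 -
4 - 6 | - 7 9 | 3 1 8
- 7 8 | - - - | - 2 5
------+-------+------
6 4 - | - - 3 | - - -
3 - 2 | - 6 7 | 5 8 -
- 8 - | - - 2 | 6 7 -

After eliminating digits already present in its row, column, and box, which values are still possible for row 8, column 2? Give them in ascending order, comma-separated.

1,9

Row 8 already contains {2, 3, 5, 6, 7, 8}.
Column 2 already contains {3, 4, 6, 7, 8}.
Its 3×3 block (box 7) already contains {2, 3, 4, 6, 8}.
Removing those from 1–9 leaves {1, 9} as the candidates for row 8, column 2.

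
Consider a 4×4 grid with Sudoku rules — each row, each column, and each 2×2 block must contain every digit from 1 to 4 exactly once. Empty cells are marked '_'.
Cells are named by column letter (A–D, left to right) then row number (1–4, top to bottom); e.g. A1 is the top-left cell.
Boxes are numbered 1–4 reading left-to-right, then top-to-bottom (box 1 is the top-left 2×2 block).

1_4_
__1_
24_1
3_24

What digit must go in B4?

Row 4 already contains {2, 3, 4}.
Column B already contains {4}.
Its 2×2 block (box 3) already contains {2, 3, 4}.
The only value from 1–4 not eliminated is 1, so B4 = 1.

1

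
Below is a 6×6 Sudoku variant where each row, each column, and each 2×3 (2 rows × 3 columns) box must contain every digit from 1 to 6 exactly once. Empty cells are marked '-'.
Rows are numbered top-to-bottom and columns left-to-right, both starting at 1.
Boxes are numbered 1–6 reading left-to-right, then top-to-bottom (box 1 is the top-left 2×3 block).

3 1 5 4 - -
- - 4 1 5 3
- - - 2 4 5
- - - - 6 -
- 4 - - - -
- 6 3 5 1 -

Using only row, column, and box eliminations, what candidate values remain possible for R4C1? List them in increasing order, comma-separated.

1,2,4,5

Row 4 already contains {6}.
Column 1 already contains {3}.
Its 2×3 block (box 3) already contains {}.
Removing those from 1–6 leaves {1, 2, 4, 5} as the candidates for R4C1.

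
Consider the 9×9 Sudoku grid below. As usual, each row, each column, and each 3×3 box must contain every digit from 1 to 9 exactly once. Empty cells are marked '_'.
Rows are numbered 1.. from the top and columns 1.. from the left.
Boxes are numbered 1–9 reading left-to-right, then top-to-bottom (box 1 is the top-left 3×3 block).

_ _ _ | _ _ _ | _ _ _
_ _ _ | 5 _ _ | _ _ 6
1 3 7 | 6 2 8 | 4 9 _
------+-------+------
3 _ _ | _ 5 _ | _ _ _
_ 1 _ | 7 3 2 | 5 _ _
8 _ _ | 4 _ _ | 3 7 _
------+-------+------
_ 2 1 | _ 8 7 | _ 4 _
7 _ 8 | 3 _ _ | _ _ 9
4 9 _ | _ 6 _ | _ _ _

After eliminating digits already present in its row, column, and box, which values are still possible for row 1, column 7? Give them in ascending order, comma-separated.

Row 1 already contains {}.
Column 7 already contains {3, 4, 5}.
Its 3×3 block (box 3) already contains {4, 6, 9}.
Removing those from 1–9 leaves {1, 2, 7, 8} as the candidates for row 1, column 7.

1,2,7,8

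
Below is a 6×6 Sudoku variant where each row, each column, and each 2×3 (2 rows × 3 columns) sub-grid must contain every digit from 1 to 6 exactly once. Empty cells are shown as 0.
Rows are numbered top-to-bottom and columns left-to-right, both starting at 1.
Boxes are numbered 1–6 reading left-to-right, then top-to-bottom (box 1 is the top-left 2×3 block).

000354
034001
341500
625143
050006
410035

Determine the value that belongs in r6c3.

Cell r6c3 itself could take any of {2, 6} by direct elimination.
Consider where 6 can go in box 5.
r5c1 is out (row 5 already has a 6).
r5c3 is out (row 5 already has a 6).
So the only cell in box 5 that can hold 6 is r6c3.
Therefore r6c3 = 6.

6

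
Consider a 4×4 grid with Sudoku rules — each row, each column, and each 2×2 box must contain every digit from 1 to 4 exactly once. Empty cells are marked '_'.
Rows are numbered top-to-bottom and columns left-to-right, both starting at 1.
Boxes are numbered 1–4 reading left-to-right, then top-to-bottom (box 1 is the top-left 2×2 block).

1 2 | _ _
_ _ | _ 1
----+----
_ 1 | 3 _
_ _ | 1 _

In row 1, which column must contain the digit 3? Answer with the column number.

Consider where 3 can go in row 1.
R1C3 is out (column 3 already has a 3).
So the only cell in row 1 that can hold 3 is R1C4.
That is column 4.

4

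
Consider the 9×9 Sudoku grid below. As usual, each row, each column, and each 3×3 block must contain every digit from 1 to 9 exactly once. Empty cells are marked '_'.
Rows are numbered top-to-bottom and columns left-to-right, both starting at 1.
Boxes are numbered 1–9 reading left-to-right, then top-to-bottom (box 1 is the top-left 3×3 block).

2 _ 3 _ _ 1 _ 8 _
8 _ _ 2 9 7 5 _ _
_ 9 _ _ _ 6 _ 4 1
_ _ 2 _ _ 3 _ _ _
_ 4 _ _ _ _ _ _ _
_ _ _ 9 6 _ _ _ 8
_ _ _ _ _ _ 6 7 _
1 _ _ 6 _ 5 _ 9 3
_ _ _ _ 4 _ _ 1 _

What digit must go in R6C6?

Cell R6C6 itself could take any of {2, 4} by direct elimination.
Consider where 4 can go in column 6.
R5C6 is out (row 5 already has a 4).
R7C6 is out (box 8 already has a 4).
R9C6 is out (row 9 already has a 4).
So the only cell in column 6 that can hold 4 is R6C6.
Therefore R6C6 = 4.

4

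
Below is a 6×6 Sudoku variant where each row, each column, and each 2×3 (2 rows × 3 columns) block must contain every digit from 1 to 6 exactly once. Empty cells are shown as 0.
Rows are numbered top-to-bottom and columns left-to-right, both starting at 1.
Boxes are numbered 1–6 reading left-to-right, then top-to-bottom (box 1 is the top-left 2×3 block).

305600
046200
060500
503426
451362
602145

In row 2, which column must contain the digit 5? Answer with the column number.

5

Consider where 5 can go in row 2.
R2C1 is out (column 1 already has a 5).
R2C6 is out (column 6 already has a 5).
So the only cell in row 2 that can hold 5 is R2C5.
That is column 5.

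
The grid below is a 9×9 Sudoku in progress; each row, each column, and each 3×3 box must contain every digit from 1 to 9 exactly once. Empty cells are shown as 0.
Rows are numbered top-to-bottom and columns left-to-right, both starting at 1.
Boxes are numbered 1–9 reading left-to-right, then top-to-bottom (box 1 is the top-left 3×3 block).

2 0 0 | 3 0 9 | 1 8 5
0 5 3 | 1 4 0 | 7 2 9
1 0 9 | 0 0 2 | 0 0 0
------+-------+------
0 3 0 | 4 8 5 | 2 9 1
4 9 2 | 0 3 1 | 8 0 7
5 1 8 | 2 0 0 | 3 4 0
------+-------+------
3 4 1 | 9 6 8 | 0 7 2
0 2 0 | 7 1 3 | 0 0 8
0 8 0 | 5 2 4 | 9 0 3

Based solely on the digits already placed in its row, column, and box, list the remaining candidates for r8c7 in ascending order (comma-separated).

4,5,6

Row 8 already contains {1, 2, 3, 7, 8}.
Column 7 already contains {1, 2, 3, 7, 8, 9}.
Its 3×3 block (box 9) already contains {2, 3, 7, 8, 9}.
Removing those from 1–9 leaves {4, 5, 6} as the candidates for r8c7.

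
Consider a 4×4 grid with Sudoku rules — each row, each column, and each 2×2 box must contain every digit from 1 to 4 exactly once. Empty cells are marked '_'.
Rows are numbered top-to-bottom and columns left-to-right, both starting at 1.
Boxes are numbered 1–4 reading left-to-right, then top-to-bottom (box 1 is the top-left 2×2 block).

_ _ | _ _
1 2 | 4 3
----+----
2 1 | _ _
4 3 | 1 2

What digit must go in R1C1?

Row 1 already contains {}.
Column 1 already contains {1, 2, 4}.
Its 2×2 block (box 1) already contains {1, 2}.
The only value from 1–4 not eliminated is 3, so R1C1 = 3.

3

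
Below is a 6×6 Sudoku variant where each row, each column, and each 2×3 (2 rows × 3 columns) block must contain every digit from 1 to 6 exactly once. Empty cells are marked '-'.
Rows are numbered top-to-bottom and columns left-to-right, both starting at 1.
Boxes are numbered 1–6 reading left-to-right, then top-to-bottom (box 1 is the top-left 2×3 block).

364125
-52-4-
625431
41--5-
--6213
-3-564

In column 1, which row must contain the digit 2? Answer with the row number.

Consider where 2 can go in column 1.
r2c1 is out (row 2 already has a 2).
r5c1 is out (row 5 already has a 2).
So the only cell in column 1 that can hold 2 is r6c1.
That is row 6.

6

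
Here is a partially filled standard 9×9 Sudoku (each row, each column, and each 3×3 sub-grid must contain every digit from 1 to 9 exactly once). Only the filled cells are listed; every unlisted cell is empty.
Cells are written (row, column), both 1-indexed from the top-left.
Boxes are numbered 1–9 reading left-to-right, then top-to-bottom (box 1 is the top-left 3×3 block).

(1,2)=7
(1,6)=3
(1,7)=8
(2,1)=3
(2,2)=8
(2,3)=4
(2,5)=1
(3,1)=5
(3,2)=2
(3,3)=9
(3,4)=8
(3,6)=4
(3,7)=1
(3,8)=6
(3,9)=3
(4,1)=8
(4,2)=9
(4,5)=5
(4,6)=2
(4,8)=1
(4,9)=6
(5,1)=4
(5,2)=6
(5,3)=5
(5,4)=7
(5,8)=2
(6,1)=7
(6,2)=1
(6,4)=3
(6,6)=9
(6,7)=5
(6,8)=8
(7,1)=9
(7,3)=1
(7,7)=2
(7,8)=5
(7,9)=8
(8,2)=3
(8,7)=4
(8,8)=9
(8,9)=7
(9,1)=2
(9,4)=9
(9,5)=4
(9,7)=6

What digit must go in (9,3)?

7

Cell (9,3) itself could take any of {7, 8} by direct elimination.
Consider where 7 can go in column 3.
(1,3) is out (row 1 already has a 7).
(4,3) is out (box 4 already has a 7).
(6,3) is out (row 6 already has a 7).
(8,3) is out (row 8 already has a 7).
So the only cell in column 3 that can hold 7 is (9,3).
Therefore (9,3) = 7.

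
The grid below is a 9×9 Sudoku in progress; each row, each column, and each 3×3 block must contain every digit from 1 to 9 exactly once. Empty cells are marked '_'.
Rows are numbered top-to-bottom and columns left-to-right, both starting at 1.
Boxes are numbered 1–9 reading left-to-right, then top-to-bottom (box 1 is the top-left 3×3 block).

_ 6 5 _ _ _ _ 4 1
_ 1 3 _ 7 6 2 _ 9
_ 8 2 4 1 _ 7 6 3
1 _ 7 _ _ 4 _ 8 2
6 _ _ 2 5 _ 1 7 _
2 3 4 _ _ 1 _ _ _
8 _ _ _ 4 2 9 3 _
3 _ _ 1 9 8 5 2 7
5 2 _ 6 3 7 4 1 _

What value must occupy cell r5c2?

9

Row 5 already contains {1, 2, 5, 6, 7}.
Column 2 already contains {1, 2, 3, 6, 8}.
Its 3×3 block (box 4) already contains {1, 2, 3, 4, 6, 7}.
The only value from 1–9 not eliminated is 9, so r5c2 = 9.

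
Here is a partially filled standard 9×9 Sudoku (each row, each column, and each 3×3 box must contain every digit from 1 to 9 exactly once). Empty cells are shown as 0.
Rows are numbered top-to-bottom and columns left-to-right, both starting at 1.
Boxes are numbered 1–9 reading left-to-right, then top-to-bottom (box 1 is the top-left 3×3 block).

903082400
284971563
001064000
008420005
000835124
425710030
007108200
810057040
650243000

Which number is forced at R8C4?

Row 8 already contains {1, 4, 5, 7, 8}.
Column 4 already contains {1, 2, 4, 7, 8, 9}.
Its 3×3 block (box 8) already contains {1, 2, 3, 4, 5, 7, 8}.
The only value from 1–9 not eliminated is 6, so R8C4 = 6.

6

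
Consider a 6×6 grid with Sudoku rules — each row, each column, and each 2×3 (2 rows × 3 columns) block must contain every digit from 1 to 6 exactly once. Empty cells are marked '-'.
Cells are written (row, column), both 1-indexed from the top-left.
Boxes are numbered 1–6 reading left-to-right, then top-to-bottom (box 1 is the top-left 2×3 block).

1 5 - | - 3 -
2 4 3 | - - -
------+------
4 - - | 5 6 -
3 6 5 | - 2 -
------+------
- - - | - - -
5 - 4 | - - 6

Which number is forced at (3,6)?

Cell (3,6) itself could take any of {1, 3} by direct elimination.
Consider where 3 can go in row 3.
(3,2) is out (box 3 already has a 3).
(3,3) is out (column 3 already has a 3).
So the only cell in row 3 that can hold 3 is (3,6).
Therefore (3,6) = 3.

3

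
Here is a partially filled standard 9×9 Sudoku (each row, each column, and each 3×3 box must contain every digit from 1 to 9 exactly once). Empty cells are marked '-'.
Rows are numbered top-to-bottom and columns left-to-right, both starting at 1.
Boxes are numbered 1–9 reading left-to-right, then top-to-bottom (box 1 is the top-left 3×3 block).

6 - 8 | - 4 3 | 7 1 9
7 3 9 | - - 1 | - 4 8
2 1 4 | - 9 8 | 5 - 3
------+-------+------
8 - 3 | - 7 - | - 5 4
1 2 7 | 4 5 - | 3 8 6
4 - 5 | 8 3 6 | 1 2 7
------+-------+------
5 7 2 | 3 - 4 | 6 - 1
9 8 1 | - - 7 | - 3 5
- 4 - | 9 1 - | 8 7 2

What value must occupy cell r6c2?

9

Row 6 already contains {1, 2, 3, 4, 5, 6, 7, 8}.
Column 2 already contains {1, 2, 3, 4, 7, 8}.
Its 3×3 block (box 4) already contains {1, 2, 3, 4, 5, 7, 8}.
The only value from 1–9 not eliminated is 9, so r6c2 = 9.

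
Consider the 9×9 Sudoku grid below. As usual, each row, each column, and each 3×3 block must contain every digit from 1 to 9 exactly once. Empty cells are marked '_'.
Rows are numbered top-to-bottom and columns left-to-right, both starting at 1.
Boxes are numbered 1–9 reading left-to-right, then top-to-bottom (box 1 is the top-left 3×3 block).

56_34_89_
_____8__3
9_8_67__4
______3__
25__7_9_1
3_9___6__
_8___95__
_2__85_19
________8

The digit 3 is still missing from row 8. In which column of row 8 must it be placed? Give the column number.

3

Consider where 3 can go in row 8.
R8C1 is out (column 1 already has a 3).
R8C4 is out (column 4 already has a 3).
R8C7 is out (column 7 already has a 3).
So the only cell in row 8 that can hold 3 is R8C3.
That is column 3.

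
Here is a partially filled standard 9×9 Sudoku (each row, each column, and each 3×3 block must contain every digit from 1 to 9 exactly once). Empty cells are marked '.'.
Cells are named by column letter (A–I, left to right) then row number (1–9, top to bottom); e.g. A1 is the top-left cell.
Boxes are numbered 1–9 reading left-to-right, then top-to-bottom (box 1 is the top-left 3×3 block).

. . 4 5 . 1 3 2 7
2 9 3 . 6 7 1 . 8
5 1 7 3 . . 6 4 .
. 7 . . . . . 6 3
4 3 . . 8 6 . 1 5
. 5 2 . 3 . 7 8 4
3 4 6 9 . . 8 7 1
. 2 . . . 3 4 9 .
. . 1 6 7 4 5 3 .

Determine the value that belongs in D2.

4

Row 2 already contains {1, 2, 3, 6, 7, 8, 9}.
Column D already contains {3, 5, 6, 9}.
Its 3×3 block (box 2) already contains {1, 3, 5, 6, 7}.
The only value from 1–9 not eliminated is 4, so D2 = 4.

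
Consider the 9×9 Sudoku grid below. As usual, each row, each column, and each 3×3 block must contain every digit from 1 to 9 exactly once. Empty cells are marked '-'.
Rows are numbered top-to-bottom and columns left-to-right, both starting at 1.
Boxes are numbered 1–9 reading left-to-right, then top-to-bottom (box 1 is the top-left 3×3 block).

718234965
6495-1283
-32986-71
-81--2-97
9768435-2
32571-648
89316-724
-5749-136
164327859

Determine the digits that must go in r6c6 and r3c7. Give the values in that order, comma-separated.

9,4

For r6c6:
  Row 6 already contains {1, 2, 3, 4, 5, 6, 7, 8}.
  Column 6 already contains {1, 2, 3, 4, 6, 7}.
  Its 3×3 block (box 5) already contains {1, 2, 3, 4, 7, 8}.
  The only value from 1–9 not eliminated is 9, so r6c6 = 9.
For r3c7:
  Row 3 already contains {1, 2, 3, 6, 7, 8, 9}.
  Column 7 already contains {1, 2, 5, 6, 7, 8, 9}.
  Its 3×3 block (box 3) already contains {1, 2, 3, 5, 6, 7, 8, 9}.
  The only value from 1–9 not eliminated is 4, so r3c7 = 4.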